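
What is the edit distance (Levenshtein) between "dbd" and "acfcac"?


Computing edit distance: "dbd" -> "acfcac"
DP table:
           a    c    f    c    a    c
      0    1    2    3    4    5    6
  d   1    1    2    3    4    5    6
  b   2    2    2    3    4    5    6
  d   3    3    3    3    4    5    6
Edit distance = dp[3][6] = 6

6


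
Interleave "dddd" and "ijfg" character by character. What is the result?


Interleaving "dddd" and "ijfg":
  Position 0: 'd' from first, 'i' from second => "di"
  Position 1: 'd' from first, 'j' from second => "dj"
  Position 2: 'd' from first, 'f' from second => "df"
  Position 3: 'd' from first, 'g' from second => "dg"
Result: didjdfdg

didjdfdg


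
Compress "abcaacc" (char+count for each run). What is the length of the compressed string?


Input: abcaacc
Runs:
  'a' x 1 => "a1"
  'b' x 1 => "b1"
  'c' x 1 => "c1"
  'a' x 2 => "a2"
  'c' x 2 => "c2"
Compressed: "a1b1c1a2c2"
Compressed length: 10

10


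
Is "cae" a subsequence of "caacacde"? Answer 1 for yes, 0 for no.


Check if "cae" is a subsequence of "caacacde"
Greedy scan:
  Position 0 ('c'): matches sub[0] = 'c'
  Position 1 ('a'): matches sub[1] = 'a'
  Position 2 ('a'): no match needed
  Position 3 ('c'): no match needed
  Position 4 ('a'): no match needed
  Position 5 ('c'): no match needed
  Position 6 ('d'): no match needed
  Position 7 ('e'): matches sub[2] = 'e'
All 3 characters matched => is a subsequence

1


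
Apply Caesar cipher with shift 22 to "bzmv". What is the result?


Caesar cipher: shift "bzmv" by 22
  'b' (pos 1) + 22 = pos 23 = 'x'
  'z' (pos 25) + 22 = pos 21 = 'v'
  'm' (pos 12) + 22 = pos 8 = 'i'
  'v' (pos 21) + 22 = pos 17 = 'r'
Result: xvir

xvir


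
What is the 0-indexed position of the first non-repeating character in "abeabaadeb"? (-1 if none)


Input: abeabaadeb
Character frequencies:
  'a': 4
  'b': 3
  'd': 1
  'e': 2
Scanning left to right for freq == 1:
  Position 0 ('a'): freq=4, skip
  Position 1 ('b'): freq=3, skip
  Position 2 ('e'): freq=2, skip
  Position 3 ('a'): freq=4, skip
  Position 4 ('b'): freq=3, skip
  Position 5 ('a'): freq=4, skip
  Position 6 ('a'): freq=4, skip
  Position 7 ('d'): unique! => answer = 7

7


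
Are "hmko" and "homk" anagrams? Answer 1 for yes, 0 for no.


Strings: "hmko", "homk"
Sorted first:  hkmo
Sorted second: hkmo
Sorted forms match => anagrams

1


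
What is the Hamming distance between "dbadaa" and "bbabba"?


Comparing "dbadaa" and "bbabba" position by position:
  Position 0: 'd' vs 'b' => differ
  Position 1: 'b' vs 'b' => same
  Position 2: 'a' vs 'a' => same
  Position 3: 'd' vs 'b' => differ
  Position 4: 'a' vs 'b' => differ
  Position 5: 'a' vs 'a' => same
Total differences (Hamming distance): 3

3


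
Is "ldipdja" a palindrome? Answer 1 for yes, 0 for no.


Input: ldipdja
Reversed: ajdpidl
  Compare pos 0 ('l') with pos 6 ('a'): MISMATCH
  Compare pos 1 ('d') with pos 5 ('j'): MISMATCH
  Compare pos 2 ('i') with pos 4 ('d'): MISMATCH
Result: not a palindrome

0


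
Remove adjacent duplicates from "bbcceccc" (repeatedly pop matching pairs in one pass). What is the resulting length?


Input: bbcceccc
Stack-based adjacent duplicate removal:
  Read 'b': push. Stack: b
  Read 'b': matches stack top 'b' => pop. Stack: (empty)
  Read 'c': push. Stack: c
  Read 'c': matches stack top 'c' => pop. Stack: (empty)
  Read 'e': push. Stack: e
  Read 'c': push. Stack: ec
  Read 'c': matches stack top 'c' => pop. Stack: e
  Read 'c': push. Stack: ec
Final stack: "ec" (length 2)

2


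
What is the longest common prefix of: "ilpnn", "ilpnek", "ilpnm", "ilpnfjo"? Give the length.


Words: ilpnn, ilpnek, ilpnm, ilpnfjo
  Position 0: all 'i' => match
  Position 1: all 'l' => match
  Position 2: all 'p' => match
  Position 3: all 'n' => match
  Position 4: ('n', 'e', 'm', 'f') => mismatch, stop
LCP = "ilpn" (length 4)

4


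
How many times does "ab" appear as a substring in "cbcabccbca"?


Searching for "ab" in "cbcabccbca"
Scanning each position:
  Position 0: "cb" => no
  Position 1: "bc" => no
  Position 2: "ca" => no
  Position 3: "ab" => MATCH
  Position 4: "bc" => no
  Position 5: "cc" => no
  Position 6: "cb" => no
  Position 7: "bc" => no
  Position 8: "ca" => no
Total occurrences: 1

1


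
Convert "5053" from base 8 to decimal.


Input: "5053" in base 8
Positional expansion:
  Digit '5' (value 5) x 8^3 = 2560
  Digit '0' (value 0) x 8^2 = 0
  Digit '5' (value 5) x 8^1 = 40
  Digit '3' (value 3) x 8^0 = 3
Sum = 2603

2603


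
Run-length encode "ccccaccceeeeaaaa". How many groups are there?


Input: ccccaccceeeeaaaa
Scanning for consecutive runs:
  Group 1: 'c' x 4 (positions 0-3)
  Group 2: 'a' x 1 (positions 4-4)
  Group 3: 'c' x 3 (positions 5-7)
  Group 4: 'e' x 4 (positions 8-11)
  Group 5: 'a' x 4 (positions 12-15)
Total groups: 5

5


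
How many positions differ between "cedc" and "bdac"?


Comparing "cedc" and "bdac" position by position:
  Position 0: 'c' vs 'b' => DIFFER
  Position 1: 'e' vs 'd' => DIFFER
  Position 2: 'd' vs 'a' => DIFFER
  Position 3: 'c' vs 'c' => same
Positions that differ: 3

3


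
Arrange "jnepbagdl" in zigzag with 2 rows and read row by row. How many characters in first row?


Zigzag "jnepbagdl" into 2 rows:
Placing characters:
  'j' => row 0
  'n' => row 1
  'e' => row 0
  'p' => row 1
  'b' => row 0
  'a' => row 1
  'g' => row 0
  'd' => row 1
  'l' => row 0
Rows:
  Row 0: "jebgl"
  Row 1: "npad"
First row length: 5

5


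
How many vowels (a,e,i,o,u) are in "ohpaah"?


Input: ohpaah
Checking each character:
  'o' at position 0: vowel (running total: 1)
  'h' at position 1: consonant
  'p' at position 2: consonant
  'a' at position 3: vowel (running total: 2)
  'a' at position 4: vowel (running total: 3)
  'h' at position 5: consonant
Total vowels: 3

3


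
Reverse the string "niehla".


Input: niehla
Reading characters right to left:
  Position 5: 'a'
  Position 4: 'l'
  Position 3: 'h'
  Position 2: 'e'
  Position 1: 'i'
  Position 0: 'n'
Reversed: alhein

alhein


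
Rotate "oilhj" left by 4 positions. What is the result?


Input: "oilhj", rotate left by 4
First 4 characters: "oilh"
Remaining characters: "j"
Concatenate remaining + first: "j" + "oilh" = "joilh"

joilh


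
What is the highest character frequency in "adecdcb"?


Input: adecdcb
Character counts:
  'a': 1
  'b': 1
  'c': 2
  'd': 2
  'e': 1
Maximum frequency: 2

2


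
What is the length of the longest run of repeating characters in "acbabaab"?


Input: "acbabaab"
Scanning for longest run:
  Position 1 ('c'): new char, reset run to 1
  Position 2 ('b'): new char, reset run to 1
  Position 3 ('a'): new char, reset run to 1
  Position 4 ('b'): new char, reset run to 1
  Position 5 ('a'): new char, reset run to 1
  Position 6 ('a'): continues run of 'a', length=2
  Position 7 ('b'): new char, reset run to 1
Longest run: 'a' with length 2

2


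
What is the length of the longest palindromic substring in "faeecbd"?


Input: "faeecbd"
Checking substrings for palindromes:
  [2:4] "ee" (len 2) => palindrome
Longest palindromic substring: "ee" with length 2

2


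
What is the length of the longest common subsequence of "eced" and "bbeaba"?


LCS of "eced" and "bbeaba"
DP table:
           b    b    e    a    b    a
      0    0    0    0    0    0    0
  e   0    0    0    1    1    1    1
  c   0    0    0    1    1    1    1
  e   0    0    0    1    1    1    1
  d   0    0    0    1    1    1    1
LCS length = dp[4][6] = 1

1


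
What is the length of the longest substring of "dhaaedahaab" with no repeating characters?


Input: "dhaaedahaab"
Sliding window (track last position of each char):
  Position 0 ('d'): window [0,0] length 1 -- new best
  Position 1 ('h'): window [0,1] length 2 -- new best
  Position 2 ('a'): window [0,2] length 3 -- new best
  Position 3 ('a'): repeat (last at 2), move window start to 3
  Position 3 ('a'): window [3,3] length 1
  Position 4 ('e'): window [3,4] length 2
  Position 5 ('d'): window [3,5] length 3
  Position 6 ('a'): repeat (last at 3), move window start to 4
  Position 6 ('a'): window [4,6] length 3
  Position 7 ('h'): window [4,7] length 4 -- new best
  Position 8 ('a'): repeat (last at 6), move window start to 7
  Position 8 ('a'): window [7,8] length 2
  Position 9 ('a'): repeat (last at 8), move window start to 9
  Position 9 ('a'): window [9,9] length 1
  Position 10 ('b'): window [9,10] length 2
Longest substring with no repeats: "edah" with length 4

4


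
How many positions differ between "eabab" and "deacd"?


Comparing "eabab" and "deacd" position by position:
  Position 0: 'e' vs 'd' => DIFFER
  Position 1: 'a' vs 'e' => DIFFER
  Position 2: 'b' vs 'a' => DIFFER
  Position 3: 'a' vs 'c' => DIFFER
  Position 4: 'b' vs 'd' => DIFFER
Positions that differ: 5

5


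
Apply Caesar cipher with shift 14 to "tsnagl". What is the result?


Caesar cipher: shift "tsnagl" by 14
  't' (pos 19) + 14 = pos 7 = 'h'
  's' (pos 18) + 14 = pos 6 = 'g'
  'n' (pos 13) + 14 = pos 1 = 'b'
  'a' (pos 0) + 14 = pos 14 = 'o'
  'g' (pos 6) + 14 = pos 20 = 'u'
  'l' (pos 11) + 14 = pos 25 = 'z'
Result: hgbouz

hgbouz


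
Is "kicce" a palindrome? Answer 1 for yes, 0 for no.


Input: kicce
Reversed: eccik
  Compare pos 0 ('k') with pos 4 ('e'): MISMATCH
  Compare pos 1 ('i') with pos 3 ('c'): MISMATCH
Result: not a palindrome

0


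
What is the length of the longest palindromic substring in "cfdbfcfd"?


Input: "cfdbfcfd"
Checking substrings for palindromes:
  [4:7] "fcf" (len 3) => palindrome
Longest palindromic substring: "fcf" with length 3

3


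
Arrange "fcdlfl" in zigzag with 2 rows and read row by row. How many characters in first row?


Zigzag "fcdlfl" into 2 rows:
Placing characters:
  'f' => row 0
  'c' => row 1
  'd' => row 0
  'l' => row 1
  'f' => row 0
  'l' => row 1
Rows:
  Row 0: "fdf"
  Row 1: "cll"
First row length: 3

3


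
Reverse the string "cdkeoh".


Input: cdkeoh
Reading characters right to left:
  Position 5: 'h'
  Position 4: 'o'
  Position 3: 'e'
  Position 2: 'k'
  Position 1: 'd'
  Position 0: 'c'
Reversed: hoekdc

hoekdc


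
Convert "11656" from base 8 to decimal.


Input: "11656" in base 8
Positional expansion:
  Digit '1' (value 1) x 8^4 = 4096
  Digit '1' (value 1) x 8^3 = 512
  Digit '6' (value 6) x 8^2 = 384
  Digit '5' (value 5) x 8^1 = 40
  Digit '6' (value 6) x 8^0 = 6
Sum = 5038

5038


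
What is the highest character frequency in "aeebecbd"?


Input: aeebecbd
Character counts:
  'a': 1
  'b': 2
  'c': 1
  'd': 1
  'e': 3
Maximum frequency: 3

3


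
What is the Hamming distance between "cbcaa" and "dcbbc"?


Comparing "cbcaa" and "dcbbc" position by position:
  Position 0: 'c' vs 'd' => differ
  Position 1: 'b' vs 'c' => differ
  Position 2: 'c' vs 'b' => differ
  Position 3: 'a' vs 'b' => differ
  Position 4: 'a' vs 'c' => differ
Total differences (Hamming distance): 5

5


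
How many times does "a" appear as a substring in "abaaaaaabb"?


Searching for "a" in "abaaaaaabb"
Scanning each position:
  Position 0: "a" => MATCH
  Position 1: "b" => no
  Position 2: "a" => MATCH
  Position 3: "a" => MATCH
  Position 4: "a" => MATCH
  Position 5: "a" => MATCH
  Position 6: "a" => MATCH
  Position 7: "a" => MATCH
  Position 8: "b" => no
  Position 9: "b" => no
Total occurrences: 7

7


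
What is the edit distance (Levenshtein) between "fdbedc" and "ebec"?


Computing edit distance: "fdbedc" -> "ebec"
DP table:
           e    b    e    c
      0    1    2    3    4
  f   1    1    2    3    4
  d   2    2    2    3    4
  b   3    3    2    3    4
  e   4    3    3    2    3
  d   5    4    4    3    3
  c   6    5    5    4    3
Edit distance = dp[6][4] = 3

3


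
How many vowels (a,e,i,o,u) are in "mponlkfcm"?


Input: mponlkfcm
Checking each character:
  'm' at position 0: consonant
  'p' at position 1: consonant
  'o' at position 2: vowel (running total: 1)
  'n' at position 3: consonant
  'l' at position 4: consonant
  'k' at position 5: consonant
  'f' at position 6: consonant
  'c' at position 7: consonant
  'm' at position 8: consonant
Total vowels: 1

1


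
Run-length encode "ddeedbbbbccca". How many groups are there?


Input: ddeedbbbbccca
Scanning for consecutive runs:
  Group 1: 'd' x 2 (positions 0-1)
  Group 2: 'e' x 2 (positions 2-3)
  Group 3: 'd' x 1 (positions 4-4)
  Group 4: 'b' x 4 (positions 5-8)
  Group 5: 'c' x 3 (positions 9-11)
  Group 6: 'a' x 1 (positions 12-12)
Total groups: 6

6


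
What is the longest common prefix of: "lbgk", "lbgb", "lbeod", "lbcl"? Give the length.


Words: lbgk, lbgb, lbeod, lbcl
  Position 0: all 'l' => match
  Position 1: all 'b' => match
  Position 2: ('g', 'g', 'e', 'c') => mismatch, stop
LCP = "lb" (length 2)

2


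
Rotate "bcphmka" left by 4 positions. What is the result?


Input: "bcphmka", rotate left by 4
First 4 characters: "bcph"
Remaining characters: "mka"
Concatenate remaining + first: "mka" + "bcph" = "mkabcph"

mkabcph


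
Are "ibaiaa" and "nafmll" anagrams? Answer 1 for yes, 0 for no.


Strings: "ibaiaa", "nafmll"
Sorted first:  aaabii
Sorted second: afllmn
Differ at position 1: 'a' vs 'f' => not anagrams

0


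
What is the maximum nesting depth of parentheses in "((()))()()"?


Input: "((()))()()"
Tracking depth:
  Position 0 '(': depth becomes 1
  Position 1 '(': depth becomes 2
  Position 2 '(': depth becomes 3
  Position 3 ')': depth becomes 2
  Position 4 ')': depth becomes 1
  Position 5 ')': depth becomes 0
  Position 6 '(': depth becomes 1
  Position 7 ')': depth becomes 0
  Position 8 '(': depth becomes 1
  Position 9 ')': depth becomes 0
Maximum depth reached: 3

3


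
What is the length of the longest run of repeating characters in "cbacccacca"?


Input: "cbacccacca"
Scanning for longest run:
  Position 1 ('b'): new char, reset run to 1
  Position 2 ('a'): new char, reset run to 1
  Position 3 ('c'): new char, reset run to 1
  Position 4 ('c'): continues run of 'c', length=2
  Position 5 ('c'): continues run of 'c', length=3
  Position 6 ('a'): new char, reset run to 1
  Position 7 ('c'): new char, reset run to 1
  Position 8 ('c'): continues run of 'c', length=2
  Position 9 ('a'): new char, reset run to 1
Longest run: 'c' with length 3

3


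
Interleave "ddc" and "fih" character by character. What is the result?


Interleaving "ddc" and "fih":
  Position 0: 'd' from first, 'f' from second => "df"
  Position 1: 'd' from first, 'i' from second => "di"
  Position 2: 'c' from first, 'h' from second => "ch"
Result: dfdich

dfdich


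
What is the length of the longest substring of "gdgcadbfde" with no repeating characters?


Input: "gdgcadbfde"
Sliding window (track last position of each char):
  Position 0 ('g'): window [0,0] length 1 -- new best
  Position 1 ('d'): window [0,1] length 2 -- new best
  Position 2 ('g'): repeat (last at 0), move window start to 1
  Position 2 ('g'): window [1,2] length 2
  Position 3 ('c'): window [1,3] length 3 -- new best
  Position 4 ('a'): window [1,4] length 4 -- new best
  Position 5 ('d'): repeat (last at 1), move window start to 2
  Position 5 ('d'): window [2,5] length 4
  Position 6 ('b'): window [2,6] length 5 -- new best
  Position 7 ('f'): window [2,7] length 6 -- new best
  Position 8 ('d'): repeat (last at 5), move window start to 6
  Position 8 ('d'): window [6,8] length 3
  Position 9 ('e'): window [6,9] length 4
Longest substring with no repeats: "gcadbf" with length 6

6


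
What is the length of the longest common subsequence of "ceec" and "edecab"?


LCS of "ceec" and "edecab"
DP table:
           e    d    e    c    a    b
      0    0    0    0    0    0    0
  c   0    0    0    0    1    1    1
  e   0    1    1    1    1    1    1
  e   0    1    1    2    2    2    2
  c   0    1    1    2    3    3    3
LCS length = dp[4][6] = 3

3


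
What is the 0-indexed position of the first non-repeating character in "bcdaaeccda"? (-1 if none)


Input: bcdaaeccda
Character frequencies:
  'a': 3
  'b': 1
  'c': 3
  'd': 2
  'e': 1
Scanning left to right for freq == 1:
  Position 0 ('b'): unique! => answer = 0

0


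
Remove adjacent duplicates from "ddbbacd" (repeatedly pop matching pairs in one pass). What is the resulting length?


Input: ddbbacd
Stack-based adjacent duplicate removal:
  Read 'd': push. Stack: d
  Read 'd': matches stack top 'd' => pop. Stack: (empty)
  Read 'b': push. Stack: b
  Read 'b': matches stack top 'b' => pop. Stack: (empty)
  Read 'a': push. Stack: a
  Read 'c': push. Stack: ac
  Read 'd': push. Stack: acd
Final stack: "acd" (length 3)

3


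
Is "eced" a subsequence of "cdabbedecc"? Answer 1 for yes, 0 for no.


Check if "eced" is a subsequence of "cdabbedecc"
Greedy scan:
  Position 0 ('c'): no match needed
  Position 1 ('d'): no match needed
  Position 2 ('a'): no match needed
  Position 3 ('b'): no match needed
  Position 4 ('b'): no match needed
  Position 5 ('e'): matches sub[0] = 'e'
  Position 6 ('d'): no match needed
  Position 7 ('e'): no match needed
  Position 8 ('c'): matches sub[1] = 'c'
  Position 9 ('c'): no match needed
Only matched 2/4 characters => not a subsequence

0


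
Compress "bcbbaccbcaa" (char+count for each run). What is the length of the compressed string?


Input: bcbbaccbcaa
Runs:
  'b' x 1 => "b1"
  'c' x 1 => "c1"
  'b' x 2 => "b2"
  'a' x 1 => "a1"
  'c' x 2 => "c2"
  'b' x 1 => "b1"
  'c' x 1 => "c1"
  'a' x 2 => "a2"
Compressed: "b1c1b2a1c2b1c1a2"
Compressed length: 16

16


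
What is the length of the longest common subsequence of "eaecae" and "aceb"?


LCS of "eaecae" and "aceb"
DP table:
           a    c    e    b
      0    0    0    0    0
  e   0    0    0    1    1
  a   0    1    1    1    1
  e   0    1    1    2    2
  c   0    1    2    2    2
  a   0    1    2    2    2
  e   0    1    2    3    3
LCS length = dp[6][4] = 3

3


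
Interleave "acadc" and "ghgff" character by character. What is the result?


Interleaving "acadc" and "ghgff":
  Position 0: 'a' from first, 'g' from second => "ag"
  Position 1: 'c' from first, 'h' from second => "ch"
  Position 2: 'a' from first, 'g' from second => "ag"
  Position 3: 'd' from first, 'f' from second => "df"
  Position 4: 'c' from first, 'f' from second => "cf"
Result: agchagdfcf

agchagdfcf


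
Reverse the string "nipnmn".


Input: nipnmn
Reading characters right to left:
  Position 5: 'n'
  Position 4: 'm'
  Position 3: 'n'
  Position 2: 'p'
  Position 1: 'i'
  Position 0: 'n'
Reversed: nmnpin

nmnpin


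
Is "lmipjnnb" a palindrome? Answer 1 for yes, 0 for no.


Input: lmipjnnb
Reversed: bnnjpiml
  Compare pos 0 ('l') with pos 7 ('b'): MISMATCH
  Compare pos 1 ('m') with pos 6 ('n'): MISMATCH
  Compare pos 2 ('i') with pos 5 ('n'): MISMATCH
  Compare pos 3 ('p') with pos 4 ('j'): MISMATCH
Result: not a palindrome

0


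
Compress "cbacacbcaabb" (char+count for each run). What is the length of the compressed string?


Input: cbacacbcaabb
Runs:
  'c' x 1 => "c1"
  'b' x 1 => "b1"
  'a' x 1 => "a1"
  'c' x 1 => "c1"
  'a' x 1 => "a1"
  'c' x 1 => "c1"
  'b' x 1 => "b1"
  'c' x 1 => "c1"
  'a' x 2 => "a2"
  'b' x 2 => "b2"
Compressed: "c1b1a1c1a1c1b1c1a2b2"
Compressed length: 20

20


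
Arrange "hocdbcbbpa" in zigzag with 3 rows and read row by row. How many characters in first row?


Zigzag "hocdbcbbpa" into 3 rows:
Placing characters:
  'h' => row 0
  'o' => row 1
  'c' => row 2
  'd' => row 1
  'b' => row 0
  'c' => row 1
  'b' => row 2
  'b' => row 1
  'p' => row 0
  'a' => row 1
Rows:
  Row 0: "hbp"
  Row 1: "odcba"
  Row 2: "cb"
First row length: 3

3


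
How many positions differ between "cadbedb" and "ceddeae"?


Comparing "cadbedb" and "ceddeae" position by position:
  Position 0: 'c' vs 'c' => same
  Position 1: 'a' vs 'e' => DIFFER
  Position 2: 'd' vs 'd' => same
  Position 3: 'b' vs 'd' => DIFFER
  Position 4: 'e' vs 'e' => same
  Position 5: 'd' vs 'a' => DIFFER
  Position 6: 'b' vs 'e' => DIFFER
Positions that differ: 4

4


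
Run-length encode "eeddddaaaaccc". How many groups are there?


Input: eeddddaaaaccc
Scanning for consecutive runs:
  Group 1: 'e' x 2 (positions 0-1)
  Group 2: 'd' x 4 (positions 2-5)
  Group 3: 'a' x 4 (positions 6-9)
  Group 4: 'c' x 3 (positions 10-12)
Total groups: 4

4


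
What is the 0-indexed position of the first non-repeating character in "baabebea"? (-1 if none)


Input: baabebea
Character frequencies:
  'a': 3
  'b': 3
  'e': 2
Scanning left to right for freq == 1:
  Position 0 ('b'): freq=3, skip
  Position 1 ('a'): freq=3, skip
  Position 2 ('a'): freq=3, skip
  Position 3 ('b'): freq=3, skip
  Position 4 ('e'): freq=2, skip
  Position 5 ('b'): freq=3, skip
  Position 6 ('e'): freq=2, skip
  Position 7 ('a'): freq=3, skip
  No unique character found => answer = -1

-1


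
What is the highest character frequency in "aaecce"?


Input: aaecce
Character counts:
  'a': 2
  'c': 2
  'e': 2
Maximum frequency: 2

2


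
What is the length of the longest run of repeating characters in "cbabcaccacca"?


Input: "cbabcaccacca"
Scanning for longest run:
  Position 1 ('b'): new char, reset run to 1
  Position 2 ('a'): new char, reset run to 1
  Position 3 ('b'): new char, reset run to 1
  Position 4 ('c'): new char, reset run to 1
  Position 5 ('a'): new char, reset run to 1
  Position 6 ('c'): new char, reset run to 1
  Position 7 ('c'): continues run of 'c', length=2
  Position 8 ('a'): new char, reset run to 1
  Position 9 ('c'): new char, reset run to 1
  Position 10 ('c'): continues run of 'c', length=2
  Position 11 ('a'): new char, reset run to 1
Longest run: 'c' with length 2

2


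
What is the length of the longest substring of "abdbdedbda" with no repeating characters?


Input: "abdbdedbda"
Sliding window (track last position of each char):
  Position 0 ('a'): window [0,0] length 1 -- new best
  Position 1 ('b'): window [0,1] length 2 -- new best
  Position 2 ('d'): window [0,2] length 3 -- new best
  Position 3 ('b'): repeat (last at 1), move window start to 2
  Position 3 ('b'): window [2,3] length 2
  Position 4 ('d'): repeat (last at 2), move window start to 3
  Position 4 ('d'): window [3,4] length 2
  Position 5 ('e'): window [3,5] length 3
  Position 6 ('d'): repeat (last at 4), move window start to 5
  Position 6 ('d'): window [5,6] length 2
  Position 7 ('b'): window [5,7] length 3
  Position 8 ('d'): repeat (last at 6), move window start to 7
  Position 8 ('d'): window [7,8] length 2
  Position 9 ('a'): window [7,9] length 3
Longest substring with no repeats: "abd" with length 3

3


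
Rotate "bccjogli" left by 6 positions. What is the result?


Input: "bccjogli", rotate left by 6
First 6 characters: "bccjog"
Remaining characters: "li"
Concatenate remaining + first: "li" + "bccjog" = "libccjog"

libccjog


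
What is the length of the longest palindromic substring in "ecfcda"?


Input: "ecfcda"
Checking substrings for palindromes:
  [1:4] "cfc" (len 3) => palindrome
Longest palindromic substring: "cfc" with length 3

3


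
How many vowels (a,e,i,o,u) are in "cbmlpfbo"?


Input: cbmlpfbo
Checking each character:
  'c' at position 0: consonant
  'b' at position 1: consonant
  'm' at position 2: consonant
  'l' at position 3: consonant
  'p' at position 4: consonant
  'f' at position 5: consonant
  'b' at position 6: consonant
  'o' at position 7: vowel (running total: 1)
Total vowels: 1

1


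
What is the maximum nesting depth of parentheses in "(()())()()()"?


Input: "(()())()()()"
Tracking depth:
  Position 0 '(': depth becomes 1
  Position 1 '(': depth becomes 2
  Position 2 ')': depth becomes 1
  Position 3 '(': depth becomes 2
  Position 4 ')': depth becomes 1
  Position 5 ')': depth becomes 0
  Position 6 '(': depth becomes 1
  Position 7 ')': depth becomes 0
  Position 8 '(': depth becomes 1
  Position 9 ')': depth becomes 0
  Position 10 '(': depth becomes 1
  Position 11 ')': depth becomes 0
Maximum depth reached: 2

2


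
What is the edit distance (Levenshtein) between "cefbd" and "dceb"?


Computing edit distance: "cefbd" -> "dceb"
DP table:
           d    c    e    b
      0    1    2    3    4
  c   1    1    1    2    3
  e   2    2    2    1    2
  f   3    3    3    2    2
  b   4    4    4    3    2
  d   5    4    5    4    3
Edit distance = dp[5][4] = 3

3


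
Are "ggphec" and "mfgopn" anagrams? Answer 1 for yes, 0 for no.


Strings: "ggphec", "mfgopn"
Sorted first:  cegghp
Sorted second: fgmnop
Differ at position 0: 'c' vs 'f' => not anagrams

0


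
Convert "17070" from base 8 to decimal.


Input: "17070" in base 8
Positional expansion:
  Digit '1' (value 1) x 8^4 = 4096
  Digit '7' (value 7) x 8^3 = 3584
  Digit '0' (value 0) x 8^2 = 0
  Digit '7' (value 7) x 8^1 = 56
  Digit '0' (value 0) x 8^0 = 0
Sum = 7736

7736


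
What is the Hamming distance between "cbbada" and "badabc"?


Comparing "cbbada" and "badabc" position by position:
  Position 0: 'c' vs 'b' => differ
  Position 1: 'b' vs 'a' => differ
  Position 2: 'b' vs 'd' => differ
  Position 3: 'a' vs 'a' => same
  Position 4: 'd' vs 'b' => differ
  Position 5: 'a' vs 'c' => differ
Total differences (Hamming distance): 5

5


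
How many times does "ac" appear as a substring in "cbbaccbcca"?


Searching for "ac" in "cbbaccbcca"
Scanning each position:
  Position 0: "cb" => no
  Position 1: "bb" => no
  Position 2: "ba" => no
  Position 3: "ac" => MATCH
  Position 4: "cc" => no
  Position 5: "cb" => no
  Position 6: "bc" => no
  Position 7: "cc" => no
  Position 8: "ca" => no
Total occurrences: 1

1


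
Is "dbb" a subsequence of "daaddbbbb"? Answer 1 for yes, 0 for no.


Check if "dbb" is a subsequence of "daaddbbbb"
Greedy scan:
  Position 0 ('d'): matches sub[0] = 'd'
  Position 1 ('a'): no match needed
  Position 2 ('a'): no match needed
  Position 3 ('d'): no match needed
  Position 4 ('d'): no match needed
  Position 5 ('b'): matches sub[1] = 'b'
  Position 6 ('b'): matches sub[2] = 'b'
  Position 7 ('b'): no match needed
  Position 8 ('b'): no match needed
All 3 characters matched => is a subsequence

1


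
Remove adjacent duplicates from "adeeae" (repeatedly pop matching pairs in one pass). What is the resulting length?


Input: adeeae
Stack-based adjacent duplicate removal:
  Read 'a': push. Stack: a
  Read 'd': push. Stack: ad
  Read 'e': push. Stack: ade
  Read 'e': matches stack top 'e' => pop. Stack: ad
  Read 'a': push. Stack: ada
  Read 'e': push. Stack: adae
Final stack: "adae" (length 4)

4


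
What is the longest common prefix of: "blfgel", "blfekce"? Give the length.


Words: blfgel, blfekce
  Position 0: all 'b' => match
  Position 1: all 'l' => match
  Position 2: all 'f' => match
  Position 3: ('g', 'e') => mismatch, stop
LCP = "blf" (length 3)

3


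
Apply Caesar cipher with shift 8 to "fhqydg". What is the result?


Caesar cipher: shift "fhqydg" by 8
  'f' (pos 5) + 8 = pos 13 = 'n'
  'h' (pos 7) + 8 = pos 15 = 'p'
  'q' (pos 16) + 8 = pos 24 = 'y'
  'y' (pos 24) + 8 = pos 6 = 'g'
  'd' (pos 3) + 8 = pos 11 = 'l'
  'g' (pos 6) + 8 = pos 14 = 'o'
Result: npyglo

npyglo


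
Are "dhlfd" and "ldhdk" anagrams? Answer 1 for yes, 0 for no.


Strings: "dhlfd", "ldhdk"
Sorted first:  ddfhl
Sorted second: ddhkl
Differ at position 2: 'f' vs 'h' => not anagrams

0


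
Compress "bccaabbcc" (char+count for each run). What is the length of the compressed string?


Input: bccaabbcc
Runs:
  'b' x 1 => "b1"
  'c' x 2 => "c2"
  'a' x 2 => "a2"
  'b' x 2 => "b2"
  'c' x 2 => "c2"
Compressed: "b1c2a2b2c2"
Compressed length: 10

10


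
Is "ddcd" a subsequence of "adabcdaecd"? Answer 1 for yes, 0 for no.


Check if "ddcd" is a subsequence of "adabcdaecd"
Greedy scan:
  Position 0 ('a'): no match needed
  Position 1 ('d'): matches sub[0] = 'd'
  Position 2 ('a'): no match needed
  Position 3 ('b'): no match needed
  Position 4 ('c'): no match needed
  Position 5 ('d'): matches sub[1] = 'd'
  Position 6 ('a'): no match needed
  Position 7 ('e'): no match needed
  Position 8 ('c'): matches sub[2] = 'c'
  Position 9 ('d'): matches sub[3] = 'd'
All 4 characters matched => is a subsequence

1


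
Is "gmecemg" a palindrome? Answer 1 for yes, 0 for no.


Input: gmecemg
Reversed: gmecemg
  Compare pos 0 ('g') with pos 6 ('g'): match
  Compare pos 1 ('m') with pos 5 ('m'): match
  Compare pos 2 ('e') with pos 4 ('e'): match
Result: palindrome

1


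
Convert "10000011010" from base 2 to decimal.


Input: "10000011010" in base 2
Positional expansion:
  Digit '1' (value 1) x 2^10 = 1024
  Digit '0' (value 0) x 2^9 = 0
  Digit '0' (value 0) x 2^8 = 0
  Digit '0' (value 0) x 2^7 = 0
  Digit '0' (value 0) x 2^6 = 0
  Digit '0' (value 0) x 2^5 = 0
  Digit '1' (value 1) x 2^4 = 16
  Digit '1' (value 1) x 2^3 = 8
  Digit '0' (value 0) x 2^2 = 0
  Digit '1' (value 1) x 2^1 = 2
  Digit '0' (value 0) x 2^0 = 0
Sum = 1050

1050


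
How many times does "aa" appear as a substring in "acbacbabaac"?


Searching for "aa" in "acbacbabaac"
Scanning each position:
  Position 0: "ac" => no
  Position 1: "cb" => no
  Position 2: "ba" => no
  Position 3: "ac" => no
  Position 4: "cb" => no
  Position 5: "ba" => no
  Position 6: "ab" => no
  Position 7: "ba" => no
  Position 8: "aa" => MATCH
  Position 9: "ac" => no
Total occurrences: 1

1


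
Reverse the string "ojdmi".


Input: ojdmi
Reading characters right to left:
  Position 4: 'i'
  Position 3: 'm'
  Position 2: 'd'
  Position 1: 'j'
  Position 0: 'o'
Reversed: imdjo

imdjo


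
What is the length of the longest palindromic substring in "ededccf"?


Input: "ededccf"
Checking substrings for palindromes:
  [0:3] "ede" (len 3) => palindrome
  [1:4] "ded" (len 3) => palindrome
  [4:6] "cc" (len 2) => palindrome
Longest palindromic substring: "ede" with length 3

3


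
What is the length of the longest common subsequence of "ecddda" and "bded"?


LCS of "ecddda" and "bded"
DP table:
           b    d    e    d
      0    0    0    0    0
  e   0    0    0    1    1
  c   0    0    0    1    1
  d   0    0    1    1    2
  d   0    0    1    1    2
  d   0    0    1    1    2
  a   0    0    1    1    2
LCS length = dp[6][4] = 2

2


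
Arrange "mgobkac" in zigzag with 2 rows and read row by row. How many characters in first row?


Zigzag "mgobkac" into 2 rows:
Placing characters:
  'm' => row 0
  'g' => row 1
  'o' => row 0
  'b' => row 1
  'k' => row 0
  'a' => row 1
  'c' => row 0
Rows:
  Row 0: "mokc"
  Row 1: "gba"
First row length: 4

4


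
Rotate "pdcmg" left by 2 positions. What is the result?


Input: "pdcmg", rotate left by 2
First 2 characters: "pd"
Remaining characters: "cmg"
Concatenate remaining + first: "cmg" + "pd" = "cmgpd"

cmgpd


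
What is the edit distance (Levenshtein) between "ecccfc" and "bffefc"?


Computing edit distance: "ecccfc" -> "bffefc"
DP table:
           b    f    f    e    f    c
      0    1    2    3    4    5    6
  e   1    1    2    3    3    4    5
  c   2    2    2    3    4    4    4
  c   3    3    3    3    4    5    4
  c   4    4    4    4    4    5    5
  f   5    5    4    4    5    4    5
  c   6    6    5    5    5    5    4
Edit distance = dp[6][6] = 4

4


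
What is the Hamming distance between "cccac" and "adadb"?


Comparing "cccac" and "adadb" position by position:
  Position 0: 'c' vs 'a' => differ
  Position 1: 'c' vs 'd' => differ
  Position 2: 'c' vs 'a' => differ
  Position 3: 'a' vs 'd' => differ
  Position 4: 'c' vs 'b' => differ
Total differences (Hamming distance): 5

5


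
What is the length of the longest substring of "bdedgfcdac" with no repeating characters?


Input: "bdedgfcdac"
Sliding window (track last position of each char):
  Position 0 ('b'): window [0,0] length 1 -- new best
  Position 1 ('d'): window [0,1] length 2 -- new best
  Position 2 ('e'): window [0,2] length 3 -- new best
  Position 3 ('d'): repeat (last at 1), move window start to 2
  Position 3 ('d'): window [2,3] length 2
  Position 4 ('g'): window [2,4] length 3
  Position 5 ('f'): window [2,5] length 4 -- new best
  Position 6 ('c'): window [2,6] length 5 -- new best
  Position 7 ('d'): repeat (last at 3), move window start to 4
  Position 7 ('d'): window [4,7] length 4
  Position 8 ('a'): window [4,8] length 5
  Position 9 ('c'): repeat (last at 6), move window start to 7
  Position 9 ('c'): window [7,9] length 3
Longest substring with no repeats: "edgfc" with length 5

5


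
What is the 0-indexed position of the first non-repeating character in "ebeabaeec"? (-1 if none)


Input: ebeabaeec
Character frequencies:
  'a': 2
  'b': 2
  'c': 1
  'e': 4
Scanning left to right for freq == 1:
  Position 0 ('e'): freq=4, skip
  Position 1 ('b'): freq=2, skip
  Position 2 ('e'): freq=4, skip
  Position 3 ('a'): freq=2, skip
  Position 4 ('b'): freq=2, skip
  Position 5 ('a'): freq=2, skip
  Position 6 ('e'): freq=4, skip
  Position 7 ('e'): freq=4, skip
  Position 8 ('c'): unique! => answer = 8

8


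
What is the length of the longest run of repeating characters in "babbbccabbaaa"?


Input: "babbbccabbaaa"
Scanning for longest run:
  Position 1 ('a'): new char, reset run to 1
  Position 2 ('b'): new char, reset run to 1
  Position 3 ('b'): continues run of 'b', length=2
  Position 4 ('b'): continues run of 'b', length=3
  Position 5 ('c'): new char, reset run to 1
  Position 6 ('c'): continues run of 'c', length=2
  Position 7 ('a'): new char, reset run to 1
  Position 8 ('b'): new char, reset run to 1
  Position 9 ('b'): continues run of 'b', length=2
  Position 10 ('a'): new char, reset run to 1
  Position 11 ('a'): continues run of 'a', length=2
  Position 12 ('a'): continues run of 'a', length=3
Longest run: 'b' with length 3

3


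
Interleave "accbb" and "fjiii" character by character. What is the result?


Interleaving "accbb" and "fjiii":
  Position 0: 'a' from first, 'f' from second => "af"
  Position 1: 'c' from first, 'j' from second => "cj"
  Position 2: 'c' from first, 'i' from second => "ci"
  Position 3: 'b' from first, 'i' from second => "bi"
  Position 4: 'b' from first, 'i' from second => "bi"
Result: afcjcibibi

afcjcibibi


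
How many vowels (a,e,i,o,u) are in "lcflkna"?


Input: lcflkna
Checking each character:
  'l' at position 0: consonant
  'c' at position 1: consonant
  'f' at position 2: consonant
  'l' at position 3: consonant
  'k' at position 4: consonant
  'n' at position 5: consonant
  'a' at position 6: vowel (running total: 1)
Total vowels: 1

1


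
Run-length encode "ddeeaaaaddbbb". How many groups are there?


Input: ddeeaaaaddbbb
Scanning for consecutive runs:
  Group 1: 'd' x 2 (positions 0-1)
  Group 2: 'e' x 2 (positions 2-3)
  Group 3: 'a' x 4 (positions 4-7)
  Group 4: 'd' x 2 (positions 8-9)
  Group 5: 'b' x 3 (positions 10-12)
Total groups: 5

5


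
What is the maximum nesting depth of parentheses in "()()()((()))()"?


Input: "()()()((()))()"
Tracking depth:
  Position 0 '(': depth becomes 1
  Position 1 ')': depth becomes 0
  Position 2 '(': depth becomes 1
  Position 3 ')': depth becomes 0
  Position 4 '(': depth becomes 1
  Position 5 ')': depth becomes 0
  Position 6 '(': depth becomes 1
  Position 7 '(': depth becomes 2
  Position 8 '(': depth becomes 3
  Position 9 ')': depth becomes 2
  Position 10 ')': depth becomes 1
  Position 11 ')': depth becomes 0
  Position 12 '(': depth becomes 1
  Position 13 ')': depth becomes 0
Maximum depth reached: 3

3


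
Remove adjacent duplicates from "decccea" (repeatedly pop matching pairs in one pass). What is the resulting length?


Input: decccea
Stack-based adjacent duplicate removal:
  Read 'd': push. Stack: d
  Read 'e': push. Stack: de
  Read 'c': push. Stack: dec
  Read 'c': matches stack top 'c' => pop. Stack: de
  Read 'c': push. Stack: dec
  Read 'e': push. Stack: dece
  Read 'a': push. Stack: decea
Final stack: "decea" (length 5)

5


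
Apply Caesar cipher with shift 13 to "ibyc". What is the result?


Caesar cipher: shift "ibyc" by 13
  'i' (pos 8) + 13 = pos 21 = 'v'
  'b' (pos 1) + 13 = pos 14 = 'o'
  'y' (pos 24) + 13 = pos 11 = 'l'
  'c' (pos 2) + 13 = pos 15 = 'p'
Result: volp

volp


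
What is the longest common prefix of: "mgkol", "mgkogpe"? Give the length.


Words: mgkol, mgkogpe
  Position 0: all 'm' => match
  Position 1: all 'g' => match
  Position 2: all 'k' => match
  Position 3: all 'o' => match
  Position 4: ('l', 'g') => mismatch, stop
LCP = "mgko" (length 4)

4


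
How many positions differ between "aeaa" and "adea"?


Comparing "aeaa" and "adea" position by position:
  Position 0: 'a' vs 'a' => same
  Position 1: 'e' vs 'd' => DIFFER
  Position 2: 'a' vs 'e' => DIFFER
  Position 3: 'a' vs 'a' => same
Positions that differ: 2

2


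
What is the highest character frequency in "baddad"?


Input: baddad
Character counts:
  'a': 2
  'b': 1
  'd': 3
Maximum frequency: 3

3


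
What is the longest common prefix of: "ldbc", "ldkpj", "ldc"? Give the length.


Words: ldbc, ldkpj, ldc
  Position 0: all 'l' => match
  Position 1: all 'd' => match
  Position 2: ('b', 'k', 'c') => mismatch, stop
LCP = "ld" (length 2)

2


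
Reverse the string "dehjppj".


Input: dehjppj
Reading characters right to left:
  Position 6: 'j'
  Position 5: 'p'
  Position 4: 'p'
  Position 3: 'j'
  Position 2: 'h'
  Position 1: 'e'
  Position 0: 'd'
Reversed: jppjhed

jppjhed


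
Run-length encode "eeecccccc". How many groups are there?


Input: eeecccccc
Scanning for consecutive runs:
  Group 1: 'e' x 3 (positions 0-2)
  Group 2: 'c' x 6 (positions 3-8)
Total groups: 2

2


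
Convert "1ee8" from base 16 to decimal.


Input: "1ee8" in base 16
Positional expansion:
  Digit '1' (value 1) x 16^3 = 4096
  Digit 'e' (value 14) x 16^2 = 3584
  Digit 'e' (value 14) x 16^1 = 224
  Digit '8' (value 8) x 16^0 = 8
Sum = 7912

7912


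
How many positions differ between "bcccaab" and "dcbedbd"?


Comparing "bcccaab" and "dcbedbd" position by position:
  Position 0: 'b' vs 'd' => DIFFER
  Position 1: 'c' vs 'c' => same
  Position 2: 'c' vs 'b' => DIFFER
  Position 3: 'c' vs 'e' => DIFFER
  Position 4: 'a' vs 'd' => DIFFER
  Position 5: 'a' vs 'b' => DIFFER
  Position 6: 'b' vs 'd' => DIFFER
Positions that differ: 6

6


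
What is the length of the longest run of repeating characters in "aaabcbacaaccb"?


Input: "aaabcbacaaccb"
Scanning for longest run:
  Position 1 ('a'): continues run of 'a', length=2
  Position 2 ('a'): continues run of 'a', length=3
  Position 3 ('b'): new char, reset run to 1
  Position 4 ('c'): new char, reset run to 1
  Position 5 ('b'): new char, reset run to 1
  Position 6 ('a'): new char, reset run to 1
  Position 7 ('c'): new char, reset run to 1
  Position 8 ('a'): new char, reset run to 1
  Position 9 ('a'): continues run of 'a', length=2
  Position 10 ('c'): new char, reset run to 1
  Position 11 ('c'): continues run of 'c', length=2
  Position 12 ('b'): new char, reset run to 1
Longest run: 'a' with length 3

3


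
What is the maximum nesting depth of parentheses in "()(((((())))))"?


Input: "()(((((())))))"
Tracking depth:
  Position 0 '(': depth becomes 1
  Position 1 ')': depth becomes 0
  Position 2 '(': depth becomes 1
  Position 3 '(': depth becomes 2
  Position 4 '(': depth becomes 3
  Position 5 '(': depth becomes 4
  Position 6 '(': depth becomes 5
  Position 7 '(': depth becomes 6
  Position 8 ')': depth becomes 5
  Position 9 ')': depth becomes 4
  Position 10 ')': depth becomes 3
  Position 11 ')': depth becomes 2
  Position 12 ')': depth becomes 1
  Position 13 ')': depth becomes 0
Maximum depth reached: 6

6


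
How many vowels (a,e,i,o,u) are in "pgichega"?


Input: pgichega
Checking each character:
  'p' at position 0: consonant
  'g' at position 1: consonant
  'i' at position 2: vowel (running total: 1)
  'c' at position 3: consonant
  'h' at position 4: consonant
  'e' at position 5: vowel (running total: 2)
  'g' at position 6: consonant
  'a' at position 7: vowel (running total: 3)
Total vowels: 3

3
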